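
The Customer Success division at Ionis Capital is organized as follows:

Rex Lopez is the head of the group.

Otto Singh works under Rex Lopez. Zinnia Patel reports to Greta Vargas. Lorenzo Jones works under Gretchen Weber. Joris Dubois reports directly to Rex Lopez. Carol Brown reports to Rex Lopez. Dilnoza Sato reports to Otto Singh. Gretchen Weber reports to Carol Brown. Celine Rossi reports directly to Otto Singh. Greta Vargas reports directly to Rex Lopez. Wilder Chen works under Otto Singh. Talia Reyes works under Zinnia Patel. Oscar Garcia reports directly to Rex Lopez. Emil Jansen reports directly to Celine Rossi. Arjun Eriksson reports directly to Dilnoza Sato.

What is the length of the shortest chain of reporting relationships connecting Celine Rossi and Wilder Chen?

2

Celine Rossi is 1 level below Otto Singh, and Wilder Chen is 1 level below Otto Singh (their lowest common manager). The shortest path runs up from Celine Rossi to Otto Singh and back down to Wilder Chen: 1 + 1 = 2 links.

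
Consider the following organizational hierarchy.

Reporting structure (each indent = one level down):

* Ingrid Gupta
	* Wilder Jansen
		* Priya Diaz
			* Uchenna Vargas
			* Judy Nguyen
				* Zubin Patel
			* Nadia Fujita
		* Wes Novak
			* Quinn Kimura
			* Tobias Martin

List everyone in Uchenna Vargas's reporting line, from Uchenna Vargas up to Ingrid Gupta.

Uchenna Vargas -> Priya Diaz -> Wilder Jansen -> Ingrid Gupta

Uchenna Vargas reports to Priya Diaz. Priya Diaz reports to Wilder Jansen. Wilder Jansen reports to Ingrid Gupta. Ingrid Gupta is at the top.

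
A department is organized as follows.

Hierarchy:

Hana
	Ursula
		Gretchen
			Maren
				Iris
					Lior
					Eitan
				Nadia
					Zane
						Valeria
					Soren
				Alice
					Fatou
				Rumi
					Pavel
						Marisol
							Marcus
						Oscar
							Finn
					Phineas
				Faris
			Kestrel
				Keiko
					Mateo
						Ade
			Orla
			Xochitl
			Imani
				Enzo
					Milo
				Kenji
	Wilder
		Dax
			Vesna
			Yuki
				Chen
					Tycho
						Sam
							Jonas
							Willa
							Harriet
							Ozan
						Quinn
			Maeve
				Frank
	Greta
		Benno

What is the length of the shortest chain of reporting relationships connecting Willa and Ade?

13

Willa is 7 levels below Hana, and Ade is 6 levels below Hana (their lowest common manager). The shortest path runs up from Willa to Hana and back down to Ade: 7 + 6 = 13 links.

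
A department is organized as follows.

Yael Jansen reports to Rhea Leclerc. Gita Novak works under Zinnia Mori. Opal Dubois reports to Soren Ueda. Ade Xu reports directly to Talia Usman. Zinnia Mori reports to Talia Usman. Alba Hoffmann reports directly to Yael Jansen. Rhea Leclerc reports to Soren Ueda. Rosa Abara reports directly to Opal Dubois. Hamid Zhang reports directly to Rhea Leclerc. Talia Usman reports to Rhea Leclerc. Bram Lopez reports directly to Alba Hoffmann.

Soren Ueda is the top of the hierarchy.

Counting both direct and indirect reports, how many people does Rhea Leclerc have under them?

Rhea Leclerc directly manages Yael Jansen, Talia Usman, Hamid Zhang. Under Yael Jansen: Alba Hoffmann, Bram Lopez (2). Under Talia Usman: Ade Xu, Zinnia Mori, Gita Novak (3). Hamid Zhang has no reports. So Rhea Leclerc's organization is 3 direct reports plus everyone under them: 3 + 4 + 1 = 8.

8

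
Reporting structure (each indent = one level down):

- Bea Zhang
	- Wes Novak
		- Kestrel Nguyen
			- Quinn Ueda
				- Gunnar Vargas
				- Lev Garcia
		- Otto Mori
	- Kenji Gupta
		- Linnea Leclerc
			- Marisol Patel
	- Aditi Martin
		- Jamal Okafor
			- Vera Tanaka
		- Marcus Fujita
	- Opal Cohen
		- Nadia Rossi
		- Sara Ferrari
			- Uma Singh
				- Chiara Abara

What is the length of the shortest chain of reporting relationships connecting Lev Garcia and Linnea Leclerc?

6

Lev Garcia is 4 levels below Bea Zhang, and Linnea Leclerc is 2 levels below Bea Zhang (their lowest common manager). The shortest path runs up from Lev Garcia to Bea Zhang and back down to Linnea Leclerc: 4 + 2 = 6 links.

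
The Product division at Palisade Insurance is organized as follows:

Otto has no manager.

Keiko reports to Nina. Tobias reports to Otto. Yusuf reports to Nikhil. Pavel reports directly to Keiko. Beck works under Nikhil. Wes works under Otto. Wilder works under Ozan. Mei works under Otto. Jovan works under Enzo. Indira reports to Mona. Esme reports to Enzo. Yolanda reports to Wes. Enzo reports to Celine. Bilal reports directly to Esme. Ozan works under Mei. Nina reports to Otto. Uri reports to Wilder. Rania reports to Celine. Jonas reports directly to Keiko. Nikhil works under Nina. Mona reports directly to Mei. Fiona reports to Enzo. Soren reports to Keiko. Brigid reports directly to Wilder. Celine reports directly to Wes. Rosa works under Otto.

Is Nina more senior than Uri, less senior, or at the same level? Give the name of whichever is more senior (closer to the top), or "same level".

Nina

Nina is 1 level below Otto; Uri is 4. Nina is higher.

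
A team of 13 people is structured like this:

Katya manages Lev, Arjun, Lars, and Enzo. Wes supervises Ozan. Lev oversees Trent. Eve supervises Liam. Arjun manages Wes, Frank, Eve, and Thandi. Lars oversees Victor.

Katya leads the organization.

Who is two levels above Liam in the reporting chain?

Liam reports to Eve, and Eve reports to Arjun. So Liam's skip-level manager is Arjun.

Arjun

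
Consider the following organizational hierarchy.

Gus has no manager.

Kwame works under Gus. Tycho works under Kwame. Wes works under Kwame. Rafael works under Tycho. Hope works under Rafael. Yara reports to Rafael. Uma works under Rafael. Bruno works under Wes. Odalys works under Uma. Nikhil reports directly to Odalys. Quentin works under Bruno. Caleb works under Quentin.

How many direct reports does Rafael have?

Rafael directly manages Hope, Yara, Uma. That is 3 direct reports.

3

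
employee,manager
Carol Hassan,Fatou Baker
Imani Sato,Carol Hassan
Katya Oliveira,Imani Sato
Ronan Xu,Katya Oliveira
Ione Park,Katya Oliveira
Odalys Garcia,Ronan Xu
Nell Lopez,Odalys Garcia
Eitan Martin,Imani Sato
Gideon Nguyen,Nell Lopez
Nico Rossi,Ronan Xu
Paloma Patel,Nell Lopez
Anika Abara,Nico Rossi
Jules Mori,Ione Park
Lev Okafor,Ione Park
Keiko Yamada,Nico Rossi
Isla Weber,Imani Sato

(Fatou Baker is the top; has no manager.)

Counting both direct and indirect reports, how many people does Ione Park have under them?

Ione Park directly manages Jules Mori, Lev Okafor. Jules Mori has no reports. Lev Okafor has no reports. So Ione Park's organization is 2 direct reports plus everyone under them: 1 + 1 = 2.

2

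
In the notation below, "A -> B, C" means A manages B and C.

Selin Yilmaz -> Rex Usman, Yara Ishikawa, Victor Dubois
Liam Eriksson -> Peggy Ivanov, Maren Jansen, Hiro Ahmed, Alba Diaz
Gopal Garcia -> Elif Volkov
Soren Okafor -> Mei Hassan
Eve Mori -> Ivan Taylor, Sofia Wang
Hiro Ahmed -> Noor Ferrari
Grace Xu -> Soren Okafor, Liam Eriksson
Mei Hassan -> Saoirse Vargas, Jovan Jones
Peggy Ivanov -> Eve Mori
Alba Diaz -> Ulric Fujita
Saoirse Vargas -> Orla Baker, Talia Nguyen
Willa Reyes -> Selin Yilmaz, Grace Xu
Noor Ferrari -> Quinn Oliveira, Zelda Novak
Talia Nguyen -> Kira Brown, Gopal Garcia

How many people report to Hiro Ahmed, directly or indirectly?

3

Hiro Ahmed directly manages Noor Ferrari. Under Noor Ferrari: Zelda Novak, Quinn Oliveira (2). That's 3 in total.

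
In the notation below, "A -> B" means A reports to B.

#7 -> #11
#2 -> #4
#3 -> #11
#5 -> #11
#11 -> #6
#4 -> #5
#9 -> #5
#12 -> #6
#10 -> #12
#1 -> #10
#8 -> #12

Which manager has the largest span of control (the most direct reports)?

#11

Direct-report counts: #6 has 2; #11 has 3; #5 has 2; #4 has 1; #12 has 2; #10 has 1. The largest is 3, held by #11.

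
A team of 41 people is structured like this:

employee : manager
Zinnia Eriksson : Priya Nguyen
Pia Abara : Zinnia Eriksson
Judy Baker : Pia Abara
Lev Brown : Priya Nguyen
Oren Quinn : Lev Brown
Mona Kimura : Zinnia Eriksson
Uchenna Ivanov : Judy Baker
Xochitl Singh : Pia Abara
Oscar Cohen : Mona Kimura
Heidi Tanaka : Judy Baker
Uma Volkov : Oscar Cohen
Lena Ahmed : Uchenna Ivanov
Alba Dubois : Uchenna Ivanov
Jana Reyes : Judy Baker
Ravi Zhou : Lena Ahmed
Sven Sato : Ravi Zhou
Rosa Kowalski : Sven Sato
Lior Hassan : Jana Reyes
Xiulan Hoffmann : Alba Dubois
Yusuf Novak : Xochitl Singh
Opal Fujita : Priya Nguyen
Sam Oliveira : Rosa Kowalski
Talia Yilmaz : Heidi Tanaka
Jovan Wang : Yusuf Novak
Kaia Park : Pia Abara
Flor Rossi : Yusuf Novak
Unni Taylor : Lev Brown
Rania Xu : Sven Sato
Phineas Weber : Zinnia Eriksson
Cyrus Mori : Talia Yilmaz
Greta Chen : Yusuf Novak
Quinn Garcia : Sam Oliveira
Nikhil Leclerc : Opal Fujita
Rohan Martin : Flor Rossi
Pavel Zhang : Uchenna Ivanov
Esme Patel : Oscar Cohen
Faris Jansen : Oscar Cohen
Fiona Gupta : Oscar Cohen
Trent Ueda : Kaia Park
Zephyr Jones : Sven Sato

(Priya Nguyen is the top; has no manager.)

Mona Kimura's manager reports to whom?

Priya Nguyen

Mona Kimura reports to Zinnia Eriksson, and Zinnia Eriksson reports to Priya Nguyen. So Mona Kimura's skip-level manager is Priya Nguyen.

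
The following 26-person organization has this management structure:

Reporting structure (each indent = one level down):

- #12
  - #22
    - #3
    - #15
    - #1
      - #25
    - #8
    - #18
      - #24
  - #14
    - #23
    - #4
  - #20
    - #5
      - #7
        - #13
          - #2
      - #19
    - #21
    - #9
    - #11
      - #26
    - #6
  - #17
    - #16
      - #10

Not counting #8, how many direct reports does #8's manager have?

#8 reports to #22. #22's other direct reports are #3, #15, #1, #18 — 4 peers.

4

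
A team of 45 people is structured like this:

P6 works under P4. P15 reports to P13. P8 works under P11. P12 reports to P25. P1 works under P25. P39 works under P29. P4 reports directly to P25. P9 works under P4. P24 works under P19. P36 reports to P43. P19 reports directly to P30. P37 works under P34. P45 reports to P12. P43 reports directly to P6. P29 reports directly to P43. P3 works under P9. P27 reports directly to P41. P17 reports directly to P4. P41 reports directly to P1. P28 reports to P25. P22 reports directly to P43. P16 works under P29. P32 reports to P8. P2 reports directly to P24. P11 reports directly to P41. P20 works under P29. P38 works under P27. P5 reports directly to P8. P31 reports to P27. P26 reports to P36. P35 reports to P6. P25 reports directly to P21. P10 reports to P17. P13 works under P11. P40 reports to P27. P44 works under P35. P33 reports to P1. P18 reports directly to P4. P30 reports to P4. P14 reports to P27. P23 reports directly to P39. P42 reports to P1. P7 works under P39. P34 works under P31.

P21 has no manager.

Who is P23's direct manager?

P39

P23 reports directly to P39.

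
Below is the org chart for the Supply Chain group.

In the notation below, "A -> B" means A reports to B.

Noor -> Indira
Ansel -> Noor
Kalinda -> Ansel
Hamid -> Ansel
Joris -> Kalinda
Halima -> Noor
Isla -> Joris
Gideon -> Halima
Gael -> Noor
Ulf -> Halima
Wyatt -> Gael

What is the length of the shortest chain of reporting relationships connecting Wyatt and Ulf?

4

Wyatt is 2 levels below Noor, and Ulf is 2 levels below Noor (their lowest common manager). The shortest path runs up from Wyatt to Noor and back down to Ulf: 2 + 2 = 4 links.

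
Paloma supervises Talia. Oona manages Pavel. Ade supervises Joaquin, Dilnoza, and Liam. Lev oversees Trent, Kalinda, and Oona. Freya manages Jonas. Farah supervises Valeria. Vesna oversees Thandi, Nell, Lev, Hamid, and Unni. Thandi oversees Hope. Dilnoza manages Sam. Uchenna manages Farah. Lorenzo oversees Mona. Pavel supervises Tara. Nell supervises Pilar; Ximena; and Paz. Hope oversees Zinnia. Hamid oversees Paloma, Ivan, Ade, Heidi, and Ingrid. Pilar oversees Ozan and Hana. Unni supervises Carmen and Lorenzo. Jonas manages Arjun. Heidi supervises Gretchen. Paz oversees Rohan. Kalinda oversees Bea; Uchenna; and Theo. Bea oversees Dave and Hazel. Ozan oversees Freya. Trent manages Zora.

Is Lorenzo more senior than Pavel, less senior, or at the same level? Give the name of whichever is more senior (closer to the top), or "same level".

Lorenzo

Lorenzo is 2 levels below Vesna; Pavel is 3. Lorenzo is higher.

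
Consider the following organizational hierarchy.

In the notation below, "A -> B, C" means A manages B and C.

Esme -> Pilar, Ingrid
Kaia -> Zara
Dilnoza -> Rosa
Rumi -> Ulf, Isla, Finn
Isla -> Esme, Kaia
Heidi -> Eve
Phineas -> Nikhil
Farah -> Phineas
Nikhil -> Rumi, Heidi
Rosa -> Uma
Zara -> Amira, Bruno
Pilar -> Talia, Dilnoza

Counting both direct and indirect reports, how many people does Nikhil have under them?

17

Nikhil directly manages Rumi, Heidi. Under Rumi: Finn, Isla, Kaia, Zara, Bruno, Amira, Esme, Ingrid, Pilar, Dilnoza, Rosa, Uma, Talia, Ulf (14). Under Heidi: Eve (1). So Nikhil's organization is 2 direct reports plus everyone under them: 15 + 2 = 17.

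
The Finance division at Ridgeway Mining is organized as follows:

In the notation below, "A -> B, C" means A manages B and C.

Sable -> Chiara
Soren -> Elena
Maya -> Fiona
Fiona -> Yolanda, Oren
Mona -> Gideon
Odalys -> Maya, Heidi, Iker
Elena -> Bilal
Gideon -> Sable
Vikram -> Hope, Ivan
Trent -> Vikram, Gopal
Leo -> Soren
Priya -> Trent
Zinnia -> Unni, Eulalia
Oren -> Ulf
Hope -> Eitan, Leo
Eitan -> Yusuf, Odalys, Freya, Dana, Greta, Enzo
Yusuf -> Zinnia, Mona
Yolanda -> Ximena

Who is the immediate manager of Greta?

Greta reports directly to Eitan.

Eitan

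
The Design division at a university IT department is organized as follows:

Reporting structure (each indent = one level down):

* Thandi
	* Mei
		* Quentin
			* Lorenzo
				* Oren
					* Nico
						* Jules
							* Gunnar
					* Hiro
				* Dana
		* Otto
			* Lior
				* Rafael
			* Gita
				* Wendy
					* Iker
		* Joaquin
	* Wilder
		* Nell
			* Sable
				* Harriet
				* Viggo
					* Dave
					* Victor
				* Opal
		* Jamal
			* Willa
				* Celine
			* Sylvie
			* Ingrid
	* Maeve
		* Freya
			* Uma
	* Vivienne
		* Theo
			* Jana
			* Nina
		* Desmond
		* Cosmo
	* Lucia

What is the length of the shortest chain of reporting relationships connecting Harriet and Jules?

Harriet is 4 levels below Thandi, and Jules is 6 levels below Thandi (their lowest common manager). The shortest path runs up from Harriet to Thandi and back down to Jules: 4 + 6 = 10 links.

10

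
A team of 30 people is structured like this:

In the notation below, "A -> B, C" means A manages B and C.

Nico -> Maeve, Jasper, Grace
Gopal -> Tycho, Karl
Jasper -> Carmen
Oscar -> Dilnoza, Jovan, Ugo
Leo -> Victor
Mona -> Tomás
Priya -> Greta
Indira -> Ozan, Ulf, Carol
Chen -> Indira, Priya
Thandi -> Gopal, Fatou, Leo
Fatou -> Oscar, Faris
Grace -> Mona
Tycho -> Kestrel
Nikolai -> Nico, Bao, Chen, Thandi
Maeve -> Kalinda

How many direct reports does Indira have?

3

Indira directly manages Ozan, Ulf, Carol. That is 3 direct reports.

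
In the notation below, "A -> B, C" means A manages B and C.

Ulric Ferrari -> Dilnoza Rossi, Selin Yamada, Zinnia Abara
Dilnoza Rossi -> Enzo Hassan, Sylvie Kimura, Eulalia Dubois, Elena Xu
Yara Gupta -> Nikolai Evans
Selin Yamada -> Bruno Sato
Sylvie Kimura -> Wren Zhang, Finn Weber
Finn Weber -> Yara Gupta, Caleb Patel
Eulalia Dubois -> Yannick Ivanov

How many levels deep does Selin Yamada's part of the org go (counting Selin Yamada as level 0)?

1

The longest chain under Selin Yamada runs Selin Yamada → Bruno Sato, which is 1 level below Selin Yamada.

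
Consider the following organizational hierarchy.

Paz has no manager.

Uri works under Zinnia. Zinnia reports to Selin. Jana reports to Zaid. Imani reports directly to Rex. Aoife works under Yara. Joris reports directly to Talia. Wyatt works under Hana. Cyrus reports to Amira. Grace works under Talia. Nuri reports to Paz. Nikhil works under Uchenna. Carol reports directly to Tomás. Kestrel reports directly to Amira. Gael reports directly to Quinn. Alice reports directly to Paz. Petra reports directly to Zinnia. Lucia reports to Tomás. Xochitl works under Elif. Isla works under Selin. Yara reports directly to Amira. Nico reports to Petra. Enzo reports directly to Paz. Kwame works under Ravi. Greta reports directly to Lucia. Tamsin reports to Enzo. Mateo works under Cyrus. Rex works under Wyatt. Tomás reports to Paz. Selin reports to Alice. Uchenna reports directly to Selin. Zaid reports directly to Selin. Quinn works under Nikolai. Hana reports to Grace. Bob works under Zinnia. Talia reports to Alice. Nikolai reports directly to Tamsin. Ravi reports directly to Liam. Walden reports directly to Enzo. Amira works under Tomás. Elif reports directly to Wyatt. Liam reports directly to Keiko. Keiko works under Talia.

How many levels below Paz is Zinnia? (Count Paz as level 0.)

Chain from Zinnia up to Paz: Zinnia → Selin → Alice → Paz. That is 3 steps up, so Zinnia is 3 levels below Paz.

3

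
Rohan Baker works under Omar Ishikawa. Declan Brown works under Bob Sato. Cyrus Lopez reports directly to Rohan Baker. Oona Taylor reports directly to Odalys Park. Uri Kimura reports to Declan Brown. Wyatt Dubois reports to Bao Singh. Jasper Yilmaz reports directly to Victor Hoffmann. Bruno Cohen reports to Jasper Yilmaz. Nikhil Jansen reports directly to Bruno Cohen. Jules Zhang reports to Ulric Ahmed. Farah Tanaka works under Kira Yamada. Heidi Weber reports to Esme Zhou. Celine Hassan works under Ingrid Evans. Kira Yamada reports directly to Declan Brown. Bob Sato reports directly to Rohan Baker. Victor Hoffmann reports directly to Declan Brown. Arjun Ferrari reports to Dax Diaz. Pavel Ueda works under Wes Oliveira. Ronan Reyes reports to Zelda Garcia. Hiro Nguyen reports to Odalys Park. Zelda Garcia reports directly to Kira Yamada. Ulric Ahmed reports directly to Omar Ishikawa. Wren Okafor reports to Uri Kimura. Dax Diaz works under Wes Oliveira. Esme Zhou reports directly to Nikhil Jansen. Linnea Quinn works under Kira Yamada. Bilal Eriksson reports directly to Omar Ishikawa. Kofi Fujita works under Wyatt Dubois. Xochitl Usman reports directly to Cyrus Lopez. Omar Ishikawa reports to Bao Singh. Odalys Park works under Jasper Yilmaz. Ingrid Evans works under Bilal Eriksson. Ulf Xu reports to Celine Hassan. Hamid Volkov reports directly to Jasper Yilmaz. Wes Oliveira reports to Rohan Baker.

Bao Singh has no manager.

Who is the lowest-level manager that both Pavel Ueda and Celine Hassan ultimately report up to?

Pavel Ueda's chain of managers is Wes Oliveira, Rohan Baker, Omar Ishikawa, Bao Singh. Celine Hassan's chain of managers is Ingrid Evans, Bilal Eriksson, Omar Ishikawa, Bao Singh. The first manager that appears in both chains is Omar Ishikawa.

Omar Ishikawa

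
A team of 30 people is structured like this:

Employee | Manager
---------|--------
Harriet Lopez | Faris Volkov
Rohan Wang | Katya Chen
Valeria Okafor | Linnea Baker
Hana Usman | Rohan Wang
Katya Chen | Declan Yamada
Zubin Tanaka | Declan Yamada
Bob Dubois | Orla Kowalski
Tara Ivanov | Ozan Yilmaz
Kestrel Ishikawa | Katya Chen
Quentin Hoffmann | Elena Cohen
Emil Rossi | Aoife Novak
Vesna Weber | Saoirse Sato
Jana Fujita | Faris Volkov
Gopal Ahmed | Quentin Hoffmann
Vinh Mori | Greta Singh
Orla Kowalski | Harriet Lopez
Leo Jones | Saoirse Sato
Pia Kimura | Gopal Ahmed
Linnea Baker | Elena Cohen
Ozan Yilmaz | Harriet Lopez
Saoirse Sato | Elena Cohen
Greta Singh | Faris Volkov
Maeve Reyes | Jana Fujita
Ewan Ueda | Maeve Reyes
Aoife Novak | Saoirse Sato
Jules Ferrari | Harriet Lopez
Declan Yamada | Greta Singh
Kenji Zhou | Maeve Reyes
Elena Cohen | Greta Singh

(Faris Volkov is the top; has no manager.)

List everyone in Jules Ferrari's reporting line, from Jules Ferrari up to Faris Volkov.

Jules Ferrari reports to Harriet Lopez. Harriet Lopez reports to Faris Volkov. Faris Volkov is at the top.

Jules Ferrari -> Harriet Lopez -> Faris Volkov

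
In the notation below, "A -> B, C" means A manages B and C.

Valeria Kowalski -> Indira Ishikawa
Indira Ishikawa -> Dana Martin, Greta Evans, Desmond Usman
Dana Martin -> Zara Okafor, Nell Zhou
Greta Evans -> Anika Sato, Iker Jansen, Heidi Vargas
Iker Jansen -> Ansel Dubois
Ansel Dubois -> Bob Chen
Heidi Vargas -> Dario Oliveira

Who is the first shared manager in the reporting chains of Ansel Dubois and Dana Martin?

Ansel Dubois's chain of managers is Iker Jansen, Greta Evans, Indira Ishikawa, Valeria Kowalski. Dana Martin's chain of managers is Indira Ishikawa, Valeria Kowalski. The first manager that appears in both chains is Indira Ishikawa.

Indira Ishikawa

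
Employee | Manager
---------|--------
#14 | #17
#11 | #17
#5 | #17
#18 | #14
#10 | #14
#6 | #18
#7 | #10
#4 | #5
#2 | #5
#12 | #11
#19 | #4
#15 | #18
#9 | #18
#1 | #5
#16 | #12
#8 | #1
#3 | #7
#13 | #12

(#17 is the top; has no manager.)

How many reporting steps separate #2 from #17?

Chain from #2 up to #17: #2 → #5 → #17. That is 2 steps up, so #2 is 2 levels below #17.

2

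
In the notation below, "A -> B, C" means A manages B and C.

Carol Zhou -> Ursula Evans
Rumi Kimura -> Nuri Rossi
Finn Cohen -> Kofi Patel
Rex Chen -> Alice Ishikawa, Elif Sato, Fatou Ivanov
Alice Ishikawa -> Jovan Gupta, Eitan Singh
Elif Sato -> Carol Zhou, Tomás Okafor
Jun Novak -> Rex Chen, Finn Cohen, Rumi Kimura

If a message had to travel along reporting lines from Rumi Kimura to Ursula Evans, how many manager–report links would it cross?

5

Rumi Kimura is 1 level below Jun Novak, and Ursula Evans is 4 levels below Jun Novak (their lowest common manager). The shortest path runs up from Rumi Kimura to Jun Novak and back down to Ursula Evans: 1 + 4 = 5 links.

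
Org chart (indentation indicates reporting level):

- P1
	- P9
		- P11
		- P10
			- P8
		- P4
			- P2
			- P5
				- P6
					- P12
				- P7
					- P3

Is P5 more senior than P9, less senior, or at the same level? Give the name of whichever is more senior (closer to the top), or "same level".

P5 is 3 levels below P1; P9 is 1. P9 is higher.

P9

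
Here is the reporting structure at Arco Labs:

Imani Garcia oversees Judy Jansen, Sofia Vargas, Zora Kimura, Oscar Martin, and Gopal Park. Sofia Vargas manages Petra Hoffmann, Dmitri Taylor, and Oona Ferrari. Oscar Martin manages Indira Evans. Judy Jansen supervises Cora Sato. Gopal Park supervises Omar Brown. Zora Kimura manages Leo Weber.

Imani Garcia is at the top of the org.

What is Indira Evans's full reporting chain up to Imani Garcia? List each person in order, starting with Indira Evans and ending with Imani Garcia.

Indira Evans reports to Oscar Martin. Oscar Martin reports to Imani Garcia. Imani Garcia is at the top.

Indira Evans -> Oscar Martin -> Imani Garcia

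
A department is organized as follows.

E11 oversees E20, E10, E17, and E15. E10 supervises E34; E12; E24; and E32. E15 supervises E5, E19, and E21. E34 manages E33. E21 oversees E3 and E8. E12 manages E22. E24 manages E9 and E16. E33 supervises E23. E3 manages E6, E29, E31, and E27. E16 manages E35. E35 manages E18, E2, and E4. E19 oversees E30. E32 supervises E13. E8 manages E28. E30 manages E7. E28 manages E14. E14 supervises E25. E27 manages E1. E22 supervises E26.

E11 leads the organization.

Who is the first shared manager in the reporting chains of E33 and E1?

E11

E33's chain of managers is E34, E10, E11. E1's chain of managers is E27, E3, E21, E15, E11. The first manager that appears in both chains is E11.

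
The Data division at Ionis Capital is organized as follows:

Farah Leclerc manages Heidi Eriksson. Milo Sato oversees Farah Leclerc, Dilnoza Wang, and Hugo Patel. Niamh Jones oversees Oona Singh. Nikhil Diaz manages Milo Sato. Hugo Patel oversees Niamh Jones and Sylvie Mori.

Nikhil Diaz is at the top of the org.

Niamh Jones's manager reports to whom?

Milo Sato

Niamh Jones reports to Hugo Patel, and Hugo Patel reports to Milo Sato. So Niamh Jones's skip-level manager is Milo Sato.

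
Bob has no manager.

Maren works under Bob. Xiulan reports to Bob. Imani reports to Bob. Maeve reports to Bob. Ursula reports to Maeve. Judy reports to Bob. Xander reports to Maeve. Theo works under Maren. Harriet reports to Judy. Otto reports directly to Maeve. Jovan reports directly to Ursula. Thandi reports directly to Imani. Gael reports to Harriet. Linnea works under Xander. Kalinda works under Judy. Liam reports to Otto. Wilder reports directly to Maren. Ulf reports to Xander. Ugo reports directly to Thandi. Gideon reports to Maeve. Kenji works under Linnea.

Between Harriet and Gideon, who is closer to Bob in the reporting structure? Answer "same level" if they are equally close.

Both Harriet and Gideon are 2 levels below Bob.

same level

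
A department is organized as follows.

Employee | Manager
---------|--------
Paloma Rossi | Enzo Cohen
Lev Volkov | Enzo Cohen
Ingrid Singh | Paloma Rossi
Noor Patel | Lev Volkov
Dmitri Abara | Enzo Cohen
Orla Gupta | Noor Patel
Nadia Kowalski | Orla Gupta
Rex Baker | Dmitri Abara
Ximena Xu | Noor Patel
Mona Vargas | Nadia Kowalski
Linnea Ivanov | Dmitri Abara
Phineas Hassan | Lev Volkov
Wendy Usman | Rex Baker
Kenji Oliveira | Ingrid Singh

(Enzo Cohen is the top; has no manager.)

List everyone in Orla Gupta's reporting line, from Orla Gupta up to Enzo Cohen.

Orla Gupta reports to Noor Patel. Noor Patel reports to Lev Volkov. Lev Volkov reports to Enzo Cohen. Enzo Cohen is at the top.

Orla Gupta -> Noor Patel -> Lev Volkov -> Enzo Cohen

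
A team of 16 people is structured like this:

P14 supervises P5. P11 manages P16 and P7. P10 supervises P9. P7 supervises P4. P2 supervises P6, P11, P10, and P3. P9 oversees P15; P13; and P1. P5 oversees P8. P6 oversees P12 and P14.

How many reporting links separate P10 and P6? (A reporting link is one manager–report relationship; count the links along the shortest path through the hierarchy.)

2

P10 is 1 level below P2, and P6 is 1 level below P2 (their lowest common manager). The shortest path runs up from P10 to P2 and back down to P6: 1 + 1 = 2 links.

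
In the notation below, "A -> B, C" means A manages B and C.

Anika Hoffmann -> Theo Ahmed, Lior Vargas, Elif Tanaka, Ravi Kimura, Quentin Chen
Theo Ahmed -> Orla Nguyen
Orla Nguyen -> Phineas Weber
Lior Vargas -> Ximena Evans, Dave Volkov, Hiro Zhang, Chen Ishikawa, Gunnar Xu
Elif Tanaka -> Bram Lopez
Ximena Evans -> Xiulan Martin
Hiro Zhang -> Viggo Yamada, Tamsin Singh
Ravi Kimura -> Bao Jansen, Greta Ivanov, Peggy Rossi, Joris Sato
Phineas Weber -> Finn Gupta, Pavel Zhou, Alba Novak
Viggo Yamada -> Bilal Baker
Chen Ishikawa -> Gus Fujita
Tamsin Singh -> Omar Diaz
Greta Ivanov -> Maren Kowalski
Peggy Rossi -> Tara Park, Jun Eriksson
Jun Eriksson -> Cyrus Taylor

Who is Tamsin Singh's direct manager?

Tamsin Singh reports directly to Hiro Zhang.

Hiro Zhang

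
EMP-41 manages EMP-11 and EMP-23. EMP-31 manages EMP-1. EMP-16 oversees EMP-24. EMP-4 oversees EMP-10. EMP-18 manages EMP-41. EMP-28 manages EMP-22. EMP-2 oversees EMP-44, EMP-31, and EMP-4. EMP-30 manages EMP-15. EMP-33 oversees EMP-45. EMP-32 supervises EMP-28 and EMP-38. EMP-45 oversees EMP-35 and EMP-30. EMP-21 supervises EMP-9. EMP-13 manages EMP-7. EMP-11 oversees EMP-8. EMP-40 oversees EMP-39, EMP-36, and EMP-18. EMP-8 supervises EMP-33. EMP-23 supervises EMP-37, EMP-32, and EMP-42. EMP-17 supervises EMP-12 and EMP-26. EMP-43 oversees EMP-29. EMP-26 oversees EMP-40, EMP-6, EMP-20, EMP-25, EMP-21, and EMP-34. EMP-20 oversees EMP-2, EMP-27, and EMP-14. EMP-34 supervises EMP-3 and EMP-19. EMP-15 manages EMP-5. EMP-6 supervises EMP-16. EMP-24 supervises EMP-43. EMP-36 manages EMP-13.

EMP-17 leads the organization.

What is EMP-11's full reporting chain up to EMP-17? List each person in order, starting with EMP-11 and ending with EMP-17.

EMP-11 reports to EMP-41. EMP-41 reports to EMP-18. EMP-18 reports to EMP-40. EMP-40 reports to EMP-26. EMP-26 reports to EMP-17. EMP-17 is at the top.

EMP-11 -> EMP-41 -> EMP-18 -> EMP-40 -> EMP-26 -> EMP-17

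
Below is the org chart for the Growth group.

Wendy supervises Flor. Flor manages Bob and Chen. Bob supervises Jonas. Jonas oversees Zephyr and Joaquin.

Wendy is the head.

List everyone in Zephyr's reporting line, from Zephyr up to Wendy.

Zephyr -> Jonas -> Bob -> Flor -> Wendy

Zephyr reports to Jonas. Jonas reports to Bob. Bob reports to Flor. Flor reports to Wendy. Wendy is at the top.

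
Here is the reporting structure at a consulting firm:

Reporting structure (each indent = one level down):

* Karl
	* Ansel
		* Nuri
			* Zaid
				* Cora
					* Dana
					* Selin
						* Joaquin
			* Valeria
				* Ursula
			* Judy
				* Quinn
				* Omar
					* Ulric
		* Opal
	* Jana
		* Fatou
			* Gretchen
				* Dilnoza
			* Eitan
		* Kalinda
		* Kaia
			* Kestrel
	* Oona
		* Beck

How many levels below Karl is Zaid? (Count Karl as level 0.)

3

Chain from Zaid up to Karl: Zaid → Nuri → Ansel → Karl. That is 3 steps up, so Zaid is 3 levels below Karl.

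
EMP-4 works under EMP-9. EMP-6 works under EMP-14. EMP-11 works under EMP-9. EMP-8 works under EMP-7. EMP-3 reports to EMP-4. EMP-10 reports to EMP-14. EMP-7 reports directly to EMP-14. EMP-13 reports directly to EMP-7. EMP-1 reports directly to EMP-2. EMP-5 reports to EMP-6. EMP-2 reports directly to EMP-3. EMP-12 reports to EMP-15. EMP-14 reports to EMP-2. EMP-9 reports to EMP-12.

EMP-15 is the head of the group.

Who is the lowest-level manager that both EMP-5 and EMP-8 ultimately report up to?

EMP-14

EMP-5's chain of managers is EMP-6, EMP-14, EMP-2, EMP-3, EMP-4, EMP-9, EMP-12, EMP-15. EMP-8's chain of managers is EMP-7, EMP-14, EMP-2, EMP-3, EMP-4, EMP-9, EMP-12, EMP-15. The first manager that appears in both chains is EMP-14.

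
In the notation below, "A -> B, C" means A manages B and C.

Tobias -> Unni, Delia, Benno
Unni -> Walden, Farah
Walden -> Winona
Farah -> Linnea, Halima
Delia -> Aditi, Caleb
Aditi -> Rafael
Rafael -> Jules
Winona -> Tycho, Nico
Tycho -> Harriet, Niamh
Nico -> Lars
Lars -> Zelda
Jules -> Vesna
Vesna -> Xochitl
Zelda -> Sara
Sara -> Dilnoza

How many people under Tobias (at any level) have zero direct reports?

8

The people in Tobias's organization with no one reporting to them are Benno, Caleb, Xochitl, Halima, Linnea, Dilnoza, Niamh, Harriet. That is 8.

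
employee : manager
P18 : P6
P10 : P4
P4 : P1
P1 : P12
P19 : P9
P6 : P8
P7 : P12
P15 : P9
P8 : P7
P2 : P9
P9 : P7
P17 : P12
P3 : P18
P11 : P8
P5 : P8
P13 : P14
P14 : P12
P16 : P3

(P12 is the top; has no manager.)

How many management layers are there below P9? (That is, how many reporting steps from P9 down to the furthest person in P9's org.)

1

The longest chain under P9 runs P9 → P2, which is 1 level below P9.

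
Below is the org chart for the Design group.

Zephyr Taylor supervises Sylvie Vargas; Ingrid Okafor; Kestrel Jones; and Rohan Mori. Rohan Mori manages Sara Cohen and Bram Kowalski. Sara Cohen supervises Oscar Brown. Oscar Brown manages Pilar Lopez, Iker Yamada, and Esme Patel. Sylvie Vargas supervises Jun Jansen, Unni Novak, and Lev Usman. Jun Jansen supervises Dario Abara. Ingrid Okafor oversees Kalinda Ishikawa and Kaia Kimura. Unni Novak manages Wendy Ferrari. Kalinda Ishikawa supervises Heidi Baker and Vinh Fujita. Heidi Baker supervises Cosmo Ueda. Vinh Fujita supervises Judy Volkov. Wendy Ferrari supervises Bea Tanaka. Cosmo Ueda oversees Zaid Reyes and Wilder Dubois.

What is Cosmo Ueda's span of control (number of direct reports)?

Cosmo Ueda directly manages Wilder Dubois, Zaid Reyes. That is 2 direct reports.

2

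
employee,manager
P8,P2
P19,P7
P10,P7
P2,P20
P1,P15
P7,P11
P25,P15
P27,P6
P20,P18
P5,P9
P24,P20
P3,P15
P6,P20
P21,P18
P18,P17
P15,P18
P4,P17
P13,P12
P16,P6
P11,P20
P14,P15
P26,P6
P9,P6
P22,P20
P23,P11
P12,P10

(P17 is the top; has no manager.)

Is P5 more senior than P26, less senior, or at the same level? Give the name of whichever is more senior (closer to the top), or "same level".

P26

P5 is 5 levels below P17; P26 is 4. P26 is higher.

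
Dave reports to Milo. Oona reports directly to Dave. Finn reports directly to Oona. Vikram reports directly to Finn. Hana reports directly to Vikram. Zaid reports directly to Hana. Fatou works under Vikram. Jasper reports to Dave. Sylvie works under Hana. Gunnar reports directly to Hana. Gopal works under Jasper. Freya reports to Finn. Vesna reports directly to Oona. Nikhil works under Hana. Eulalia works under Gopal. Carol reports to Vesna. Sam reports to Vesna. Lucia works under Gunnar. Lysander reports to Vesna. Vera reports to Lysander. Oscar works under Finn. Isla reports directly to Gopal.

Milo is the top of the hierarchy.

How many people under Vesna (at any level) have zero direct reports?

The people in Vesna's organization with no one reporting to them are Vera, Sam, Carol. That is 3.

3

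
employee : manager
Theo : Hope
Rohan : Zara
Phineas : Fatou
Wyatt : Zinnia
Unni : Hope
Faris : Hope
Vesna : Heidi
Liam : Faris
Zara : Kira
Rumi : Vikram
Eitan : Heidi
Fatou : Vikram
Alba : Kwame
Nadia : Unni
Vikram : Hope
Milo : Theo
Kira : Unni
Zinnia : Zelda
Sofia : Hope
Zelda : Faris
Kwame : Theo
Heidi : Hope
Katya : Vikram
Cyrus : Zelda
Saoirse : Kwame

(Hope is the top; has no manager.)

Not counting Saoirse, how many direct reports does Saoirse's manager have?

Saoirse reports to Kwame. Kwame's other direct reports are Alba — 1 peer.

1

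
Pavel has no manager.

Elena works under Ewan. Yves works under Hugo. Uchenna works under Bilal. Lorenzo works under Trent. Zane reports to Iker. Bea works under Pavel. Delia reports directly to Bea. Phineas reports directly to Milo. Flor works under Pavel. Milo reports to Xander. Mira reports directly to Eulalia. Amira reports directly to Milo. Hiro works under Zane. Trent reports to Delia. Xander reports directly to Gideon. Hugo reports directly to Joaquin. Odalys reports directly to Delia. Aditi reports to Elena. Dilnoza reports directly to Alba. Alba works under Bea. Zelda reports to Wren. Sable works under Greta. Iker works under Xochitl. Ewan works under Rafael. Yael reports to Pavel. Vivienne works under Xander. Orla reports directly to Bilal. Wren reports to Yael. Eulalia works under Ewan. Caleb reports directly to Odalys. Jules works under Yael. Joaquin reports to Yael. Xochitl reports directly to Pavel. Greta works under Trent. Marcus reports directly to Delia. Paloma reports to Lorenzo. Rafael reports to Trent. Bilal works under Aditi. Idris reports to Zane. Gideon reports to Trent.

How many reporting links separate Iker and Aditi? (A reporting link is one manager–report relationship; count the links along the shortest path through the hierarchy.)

9

Iker is 2 levels below Pavel, and Aditi is 7 levels below Pavel (their lowest common manager). The shortest path runs up from Iker to Pavel and back down to Aditi: 2 + 7 = 9 links.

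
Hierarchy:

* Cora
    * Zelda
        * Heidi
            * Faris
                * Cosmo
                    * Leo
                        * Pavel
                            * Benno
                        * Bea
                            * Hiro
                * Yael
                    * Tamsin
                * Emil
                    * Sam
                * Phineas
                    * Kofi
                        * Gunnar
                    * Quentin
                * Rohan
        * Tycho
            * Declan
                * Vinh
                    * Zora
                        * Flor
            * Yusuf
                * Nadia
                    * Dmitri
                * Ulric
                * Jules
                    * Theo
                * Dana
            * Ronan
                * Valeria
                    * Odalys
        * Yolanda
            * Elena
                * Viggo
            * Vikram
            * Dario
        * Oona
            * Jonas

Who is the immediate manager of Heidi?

Heidi reports directly to Zelda.

Zelda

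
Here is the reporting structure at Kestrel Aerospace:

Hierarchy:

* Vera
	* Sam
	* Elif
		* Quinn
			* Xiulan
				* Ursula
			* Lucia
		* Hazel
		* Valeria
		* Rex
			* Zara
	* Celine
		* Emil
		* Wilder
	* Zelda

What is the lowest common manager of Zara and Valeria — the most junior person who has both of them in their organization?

Elif

Zara's chain of managers is Rex, Elif, Vera. Valeria's chain of managers is Elif, Vera. The first manager that appears in both chains is Elif.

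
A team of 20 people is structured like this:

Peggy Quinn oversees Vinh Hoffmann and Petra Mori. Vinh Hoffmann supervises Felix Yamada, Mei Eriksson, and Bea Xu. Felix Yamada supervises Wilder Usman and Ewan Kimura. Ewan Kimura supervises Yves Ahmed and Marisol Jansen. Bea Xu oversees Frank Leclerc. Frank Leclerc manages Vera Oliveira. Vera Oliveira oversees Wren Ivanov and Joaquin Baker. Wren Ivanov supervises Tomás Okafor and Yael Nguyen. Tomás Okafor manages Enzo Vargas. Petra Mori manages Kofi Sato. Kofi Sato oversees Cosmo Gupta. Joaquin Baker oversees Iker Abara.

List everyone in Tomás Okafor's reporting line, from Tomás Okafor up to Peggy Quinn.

Tomás Okafor reports to Wren Ivanov. Wren Ivanov reports to Vera Oliveira. Vera Oliveira reports to Frank Leclerc. Frank Leclerc reports to Bea Xu. Bea Xu reports to Vinh Hoffmann. Vinh Hoffmann reports to Peggy Quinn. Peggy Quinn is at the top.

Tomás Okafor -> Wren Ivanov -> Vera Oliveira -> Frank Leclerc -> Bea Xu -> Vinh Hoffmann -> Peggy Quinn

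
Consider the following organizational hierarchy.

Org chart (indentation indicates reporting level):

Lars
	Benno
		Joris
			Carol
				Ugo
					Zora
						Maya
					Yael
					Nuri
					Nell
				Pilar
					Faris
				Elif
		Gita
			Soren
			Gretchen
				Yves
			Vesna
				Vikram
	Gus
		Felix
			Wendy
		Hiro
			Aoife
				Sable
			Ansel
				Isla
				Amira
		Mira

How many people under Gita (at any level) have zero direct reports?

3

The people in Gita's organization with no one reporting to them are Vikram, Yves, Soren. That is 3.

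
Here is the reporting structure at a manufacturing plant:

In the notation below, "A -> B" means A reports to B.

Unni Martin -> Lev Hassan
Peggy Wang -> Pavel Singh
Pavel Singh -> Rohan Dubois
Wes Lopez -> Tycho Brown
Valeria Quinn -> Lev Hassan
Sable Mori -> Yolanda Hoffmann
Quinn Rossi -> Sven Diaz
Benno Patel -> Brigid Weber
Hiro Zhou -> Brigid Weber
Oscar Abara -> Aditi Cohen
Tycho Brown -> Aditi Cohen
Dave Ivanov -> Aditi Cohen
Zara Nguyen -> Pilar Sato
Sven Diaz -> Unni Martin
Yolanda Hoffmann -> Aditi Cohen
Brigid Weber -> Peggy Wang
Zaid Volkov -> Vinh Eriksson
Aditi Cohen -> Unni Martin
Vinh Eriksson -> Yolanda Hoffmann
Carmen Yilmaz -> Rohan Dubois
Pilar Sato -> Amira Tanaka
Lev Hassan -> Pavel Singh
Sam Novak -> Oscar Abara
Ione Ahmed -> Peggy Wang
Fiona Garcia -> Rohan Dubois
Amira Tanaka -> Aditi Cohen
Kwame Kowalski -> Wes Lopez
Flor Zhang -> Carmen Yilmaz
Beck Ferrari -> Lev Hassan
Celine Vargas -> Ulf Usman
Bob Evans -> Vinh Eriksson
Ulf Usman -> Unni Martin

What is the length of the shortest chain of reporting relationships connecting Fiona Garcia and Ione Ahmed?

4

Fiona Garcia is 1 level below Rohan Dubois, and Ione Ahmed is 3 levels below Rohan Dubois (their lowest common manager). The shortest path runs up from Fiona Garcia to Rohan Dubois and back down to Ione Ahmed: 1 + 3 = 4 links.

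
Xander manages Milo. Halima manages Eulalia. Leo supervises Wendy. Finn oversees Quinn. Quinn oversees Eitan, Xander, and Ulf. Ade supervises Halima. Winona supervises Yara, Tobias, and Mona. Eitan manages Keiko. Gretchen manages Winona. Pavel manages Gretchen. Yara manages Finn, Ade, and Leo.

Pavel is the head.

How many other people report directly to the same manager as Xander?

Xander reports to Quinn. Quinn's other direct reports are Eitan, Ulf — 2 peers.

2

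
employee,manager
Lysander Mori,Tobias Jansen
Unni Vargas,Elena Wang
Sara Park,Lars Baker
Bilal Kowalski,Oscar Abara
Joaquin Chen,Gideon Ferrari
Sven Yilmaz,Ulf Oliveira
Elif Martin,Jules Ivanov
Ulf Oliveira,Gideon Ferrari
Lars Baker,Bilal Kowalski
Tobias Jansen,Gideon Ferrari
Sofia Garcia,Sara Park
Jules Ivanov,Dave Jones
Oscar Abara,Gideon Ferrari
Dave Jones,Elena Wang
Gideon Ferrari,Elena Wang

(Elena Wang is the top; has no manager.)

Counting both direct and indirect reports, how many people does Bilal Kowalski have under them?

Bilal Kowalski directly manages Lars Baker. Under Lars Baker: Sara Park, Sofia Garcia (2). That's 3 in total.

3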